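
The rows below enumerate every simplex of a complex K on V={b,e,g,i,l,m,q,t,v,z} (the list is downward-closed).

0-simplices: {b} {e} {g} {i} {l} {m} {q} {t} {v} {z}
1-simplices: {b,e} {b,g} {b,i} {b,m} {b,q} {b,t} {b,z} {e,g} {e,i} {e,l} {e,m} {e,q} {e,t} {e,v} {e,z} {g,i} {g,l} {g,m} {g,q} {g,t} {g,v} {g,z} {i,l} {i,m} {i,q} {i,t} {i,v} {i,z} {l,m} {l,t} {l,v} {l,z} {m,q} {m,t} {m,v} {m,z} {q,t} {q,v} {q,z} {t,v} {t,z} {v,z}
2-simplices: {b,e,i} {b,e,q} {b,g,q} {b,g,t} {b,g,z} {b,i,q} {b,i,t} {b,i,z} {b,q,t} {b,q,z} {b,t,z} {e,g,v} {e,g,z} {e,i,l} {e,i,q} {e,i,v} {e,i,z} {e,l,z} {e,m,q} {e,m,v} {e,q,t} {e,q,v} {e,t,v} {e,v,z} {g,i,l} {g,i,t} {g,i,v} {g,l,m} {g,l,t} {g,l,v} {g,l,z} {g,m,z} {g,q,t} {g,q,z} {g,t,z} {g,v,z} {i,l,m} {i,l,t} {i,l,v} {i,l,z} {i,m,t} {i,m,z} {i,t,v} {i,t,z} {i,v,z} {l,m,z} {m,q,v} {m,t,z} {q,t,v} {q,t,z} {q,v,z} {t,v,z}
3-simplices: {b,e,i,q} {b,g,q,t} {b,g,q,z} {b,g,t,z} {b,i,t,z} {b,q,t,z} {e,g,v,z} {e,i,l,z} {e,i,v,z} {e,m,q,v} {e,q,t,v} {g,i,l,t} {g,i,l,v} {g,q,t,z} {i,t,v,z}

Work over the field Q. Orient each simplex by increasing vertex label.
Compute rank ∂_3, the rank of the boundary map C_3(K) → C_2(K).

n_0=10 n_1=42 n_2=52 n_3=15  [Q]
∂1: piv[be,bg,bi,bm,bq,bt,bz,el,ev] rk=9  ker:eg,ei,em,eq,et,ez,gi,gl,gm,gq,gt,gv,gz,il,im,iq,it,iv,iz,lm,lt,lv,lz,mq,mt,mv,mz,qt,qv,qz,tv,tz,vz
∂2: piv[bei,beq,bgq,bgt,bgz,biq,bit,biz,bqt,bqz,btz,egv,egz,eil,eiv,eiz,elz,emq,emv,eqt,eqv,etv,evz,gil,git,glm,glt,glv,gmz,ilm,imt] rk=31  ker:eiq,giv,glz,gqt,gqz,gtz,gvz,ilt,ilv,ilz,imz,itv,itz,ivz,lmz,mqv,mtz,qtv,qtz,qvz,tvz
∂3: piv[beiq,bgqt,bgqz,bgtz,bitz,bqtz,egvz,eilz,eivz,emqv,eqtv,gilt,gilv,itvz] rk=14  ker:gqtz
rk∂_3=14

rank∂_3=14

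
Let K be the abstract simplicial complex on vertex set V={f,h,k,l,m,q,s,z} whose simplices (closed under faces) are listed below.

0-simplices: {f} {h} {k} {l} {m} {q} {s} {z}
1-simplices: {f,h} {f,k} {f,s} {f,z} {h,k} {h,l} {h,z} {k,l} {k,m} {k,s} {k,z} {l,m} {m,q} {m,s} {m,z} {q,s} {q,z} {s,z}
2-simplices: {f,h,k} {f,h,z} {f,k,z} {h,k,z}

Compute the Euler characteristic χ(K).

n_0=8 n_1=18 n_2=4
χ=+8−18+4=-6

χ(K)=-6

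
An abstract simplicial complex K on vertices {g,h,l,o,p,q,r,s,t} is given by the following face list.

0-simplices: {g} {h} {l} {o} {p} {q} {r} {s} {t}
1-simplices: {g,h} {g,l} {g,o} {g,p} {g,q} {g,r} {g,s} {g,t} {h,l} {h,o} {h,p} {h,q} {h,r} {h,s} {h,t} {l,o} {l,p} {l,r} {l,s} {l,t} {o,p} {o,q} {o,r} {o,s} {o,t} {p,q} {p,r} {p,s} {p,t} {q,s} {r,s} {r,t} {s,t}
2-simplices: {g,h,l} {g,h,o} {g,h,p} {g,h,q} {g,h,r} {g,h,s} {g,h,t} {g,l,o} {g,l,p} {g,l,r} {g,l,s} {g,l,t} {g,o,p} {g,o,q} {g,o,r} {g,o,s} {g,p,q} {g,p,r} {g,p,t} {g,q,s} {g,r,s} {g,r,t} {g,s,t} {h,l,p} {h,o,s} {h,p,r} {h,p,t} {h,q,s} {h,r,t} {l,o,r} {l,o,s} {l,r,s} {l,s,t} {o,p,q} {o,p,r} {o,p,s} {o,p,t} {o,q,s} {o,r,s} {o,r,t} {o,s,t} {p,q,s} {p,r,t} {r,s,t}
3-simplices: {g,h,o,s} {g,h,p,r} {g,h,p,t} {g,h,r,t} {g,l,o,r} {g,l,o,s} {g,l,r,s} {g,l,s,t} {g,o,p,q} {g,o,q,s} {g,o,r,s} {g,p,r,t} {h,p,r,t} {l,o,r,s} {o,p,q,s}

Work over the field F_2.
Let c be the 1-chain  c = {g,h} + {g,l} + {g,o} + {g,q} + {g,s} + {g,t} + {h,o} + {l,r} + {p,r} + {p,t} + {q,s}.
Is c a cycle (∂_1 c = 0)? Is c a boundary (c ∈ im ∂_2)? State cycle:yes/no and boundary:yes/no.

cycle:yes boundary:yes

n_0=9 n_1=33 n_2=44 n_3=15  [Z2]
∂1: piv[gh,gl,go,gp,gq,gr,gs,gt] rk=8  ker:hl,ho,hp,hq,hr,hs,ht,lo,lp,lr,ls,lt,op,oq,or,os,ot,pq,pr,ps,pt,qs,rs,rt,st
∂2: piv[ghl,gho,ghp,ghq,ghr,ghs,ght,glo,glp,glr,gls,glt,gop,goq,gor,gos,gpq,gpr,gpt,gqs,grs,grt,gst,ops,opt] rk=25  ker:hlp,hos,hpr,hpt,hqs,hrt,lor,los,lrs,lst,opq,opr,oqs,ors,ort,ost,pqs,prt,rst
∂3: piv[ghos,ghpr,ghpt,ghrt,glor,glos,glrs,glst,gopq,goqs,gors,gprt,opqs] rk=13  ker:hprt,lors
∂1c = 0
c vs im∂2: reduces to 0 ⇒ boundary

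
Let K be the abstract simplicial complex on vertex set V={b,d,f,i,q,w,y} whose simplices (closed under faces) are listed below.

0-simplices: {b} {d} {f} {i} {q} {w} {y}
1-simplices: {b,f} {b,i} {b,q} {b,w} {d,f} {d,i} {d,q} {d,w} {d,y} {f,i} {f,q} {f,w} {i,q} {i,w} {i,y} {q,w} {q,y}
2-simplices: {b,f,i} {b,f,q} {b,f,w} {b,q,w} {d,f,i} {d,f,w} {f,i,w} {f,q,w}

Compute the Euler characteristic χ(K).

χ(K)=-2

n_0=7 n_1=17 n_2=8
χ=+7−17+8=-2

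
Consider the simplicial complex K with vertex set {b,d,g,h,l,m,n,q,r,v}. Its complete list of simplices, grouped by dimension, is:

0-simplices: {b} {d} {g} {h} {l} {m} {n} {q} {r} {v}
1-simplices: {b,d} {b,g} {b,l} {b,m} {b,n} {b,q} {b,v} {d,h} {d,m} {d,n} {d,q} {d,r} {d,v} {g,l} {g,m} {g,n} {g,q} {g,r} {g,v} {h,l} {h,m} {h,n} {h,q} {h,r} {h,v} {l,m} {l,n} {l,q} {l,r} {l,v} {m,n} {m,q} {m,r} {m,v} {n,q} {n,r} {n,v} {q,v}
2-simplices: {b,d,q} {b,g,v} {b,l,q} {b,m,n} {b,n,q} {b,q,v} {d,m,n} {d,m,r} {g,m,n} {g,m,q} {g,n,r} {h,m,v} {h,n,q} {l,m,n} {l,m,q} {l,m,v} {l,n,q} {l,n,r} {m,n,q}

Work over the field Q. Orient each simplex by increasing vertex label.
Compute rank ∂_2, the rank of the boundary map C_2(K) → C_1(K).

n_0=10 n_1=38 n_2=19  [Q]
∂1: piv[bd,bg,bl,bm,bn,bq,bv,dh,dr] rk=9  ker:dm,dn,dq,dv,gl,gm,gn,gq,gr,gv,hl,hm,hn,hq,hr,hv,lm,ln,lq,lr,lv,mn,mq,mr,mv,nq,nr,nv,qv
∂2: piv[bdq,bgv,blq,bmn,bnq,bqv,dmn,dmr,gmn,gmq,gnr,hmv,hnq,lmn,lmq,lmv,lnq,lnr] rk=18  ker:mnq
rk∂_2=18

rank∂_2=18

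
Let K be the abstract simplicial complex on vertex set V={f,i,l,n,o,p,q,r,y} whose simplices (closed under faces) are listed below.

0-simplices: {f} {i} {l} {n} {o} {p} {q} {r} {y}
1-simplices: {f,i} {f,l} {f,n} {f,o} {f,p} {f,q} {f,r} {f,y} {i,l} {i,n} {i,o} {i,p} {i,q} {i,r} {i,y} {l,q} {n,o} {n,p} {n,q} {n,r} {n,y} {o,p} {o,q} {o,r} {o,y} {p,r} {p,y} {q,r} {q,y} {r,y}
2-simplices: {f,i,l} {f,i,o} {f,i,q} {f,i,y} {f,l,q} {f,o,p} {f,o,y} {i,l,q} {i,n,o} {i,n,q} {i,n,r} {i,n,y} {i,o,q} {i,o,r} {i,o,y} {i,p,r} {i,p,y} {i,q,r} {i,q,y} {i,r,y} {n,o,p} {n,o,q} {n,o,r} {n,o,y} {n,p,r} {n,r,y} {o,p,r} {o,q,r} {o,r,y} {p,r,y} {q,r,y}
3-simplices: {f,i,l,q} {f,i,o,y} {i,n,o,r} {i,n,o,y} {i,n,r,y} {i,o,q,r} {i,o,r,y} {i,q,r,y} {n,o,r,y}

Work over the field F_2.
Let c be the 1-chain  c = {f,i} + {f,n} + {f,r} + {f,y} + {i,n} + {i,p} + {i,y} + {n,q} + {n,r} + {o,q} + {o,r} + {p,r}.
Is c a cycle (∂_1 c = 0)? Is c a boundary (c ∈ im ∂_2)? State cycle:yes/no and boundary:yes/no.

cycle:yes boundary:no

n_0=9 n_1=30 n_2=31 n_3=9  [Z2]
∂1: piv[fi,fl,fn,fo,fp,fq,fr,fy] rk=8  ker:il,in,io,ip,iq,ir,iy,lq,no,np,nq,nr,ny,op,oq,or,oy,pr,py,qr,qy,ry
∂2: piv[fil,fio,fiq,fiy,flq,fop,foy,ino,inq,inr,iny,ioq,ior,ipr,ipy,iqr,iqy,iry,nop,npr] rk=20  ker:ilq,ioy,noq,nor,noy,nry,opr,oqr,ory,pry,qry
∂3: piv[filq,fioy,inor,inoy,inry,ioqr,iory,iqry] rk=8  ker:nory
∂1c = 0
c vs im∂2: residual ≠ 0 ⇒ not boundary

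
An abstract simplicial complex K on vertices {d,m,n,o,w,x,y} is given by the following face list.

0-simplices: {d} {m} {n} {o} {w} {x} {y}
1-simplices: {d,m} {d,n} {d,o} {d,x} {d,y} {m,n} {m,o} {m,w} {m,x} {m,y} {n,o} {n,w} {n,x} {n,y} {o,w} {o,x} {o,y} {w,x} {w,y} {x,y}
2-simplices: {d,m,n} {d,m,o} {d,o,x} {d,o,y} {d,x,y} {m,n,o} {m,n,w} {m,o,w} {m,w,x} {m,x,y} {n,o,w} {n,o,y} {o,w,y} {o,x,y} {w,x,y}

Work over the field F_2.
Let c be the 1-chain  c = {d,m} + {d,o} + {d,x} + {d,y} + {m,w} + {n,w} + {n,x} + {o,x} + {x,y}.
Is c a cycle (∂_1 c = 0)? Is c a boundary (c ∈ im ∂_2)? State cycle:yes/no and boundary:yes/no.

cycle:yes boundary:no

n_0=7 n_1=20 n_2=15  [Z2]
∂1: piv[dm,dn,do,dx,dy,mw] rk=6  ker:mn,mo,mx,my,no,nw,nx,ny,ow,ox,oy,wx,wy,xy
∂2: piv[dmn,dmo,dox,doy,dxy,mno,mnw,mow,mwx,mxy,noy,owy,wxy] rk=13  ker:now,oxy
∂1c = 0
c vs im∂2: residual ≠ 0 ⇒ not boundary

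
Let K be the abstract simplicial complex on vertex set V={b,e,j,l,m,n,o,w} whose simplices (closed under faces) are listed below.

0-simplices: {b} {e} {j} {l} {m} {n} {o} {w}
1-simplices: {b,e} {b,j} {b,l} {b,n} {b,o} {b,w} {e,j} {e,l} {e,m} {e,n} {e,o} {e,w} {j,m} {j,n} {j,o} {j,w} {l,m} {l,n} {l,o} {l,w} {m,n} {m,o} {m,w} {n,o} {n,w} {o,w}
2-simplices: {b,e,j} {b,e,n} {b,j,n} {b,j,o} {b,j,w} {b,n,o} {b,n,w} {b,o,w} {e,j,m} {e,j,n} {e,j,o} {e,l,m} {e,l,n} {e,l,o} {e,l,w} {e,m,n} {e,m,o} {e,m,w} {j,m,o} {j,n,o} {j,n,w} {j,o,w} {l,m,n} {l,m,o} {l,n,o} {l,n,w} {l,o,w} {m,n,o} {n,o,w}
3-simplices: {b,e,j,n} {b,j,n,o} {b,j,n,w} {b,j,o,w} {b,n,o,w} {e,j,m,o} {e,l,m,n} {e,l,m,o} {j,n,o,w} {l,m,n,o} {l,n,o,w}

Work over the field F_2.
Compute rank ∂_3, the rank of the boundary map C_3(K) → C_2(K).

n_0=8 n_1=26 n_2=29 n_3=11  [Z2]
∂1: piv[be,bj,bl,bn,bo,bw,em] rk=7  ker:ej,el,en,eo,ew,jm,jn,jo,jw,lm,ln,lo,lw,mn,mo,mw,no,nw,ow
∂2: piv[bej,ben,bjn,bjo,bjw,bno,bnw,bow,ejm,ejo,elm,eln,elo,elw,emn,emo,emw,lnw] rk=18  ker:ejn,jmo,jno,jnw,jow,lmn,lmo,lno,low,mno,now
∂3: piv[bejn,bjno,bjnw,bjow,bnow,ejmo,elmn,elmo,lmno,lnow] rk=10  ker:jnow
rk∂_3=10

rank∂_3=10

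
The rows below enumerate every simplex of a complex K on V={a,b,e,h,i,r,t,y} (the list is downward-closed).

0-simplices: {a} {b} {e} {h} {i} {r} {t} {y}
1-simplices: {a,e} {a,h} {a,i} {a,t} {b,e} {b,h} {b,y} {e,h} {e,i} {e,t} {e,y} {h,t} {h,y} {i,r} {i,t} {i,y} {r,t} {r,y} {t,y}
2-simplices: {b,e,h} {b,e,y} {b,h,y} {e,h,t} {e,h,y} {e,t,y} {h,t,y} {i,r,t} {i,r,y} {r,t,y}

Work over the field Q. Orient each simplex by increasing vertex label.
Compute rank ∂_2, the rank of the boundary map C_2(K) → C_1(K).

n_0=8 n_1=19 n_2=10  [Q]
∂1: piv[ae,ah,ai,at,be,by,ir] rk=7  ker:bh,eh,ei,et,ey,ht,hy,it,iy,rt,ry,ty
∂2: piv[beh,bey,bhy,eht,ety,irt,iry,rty] rk=8  ker:ehy,hty
rk∂_2=8

rank∂_2=8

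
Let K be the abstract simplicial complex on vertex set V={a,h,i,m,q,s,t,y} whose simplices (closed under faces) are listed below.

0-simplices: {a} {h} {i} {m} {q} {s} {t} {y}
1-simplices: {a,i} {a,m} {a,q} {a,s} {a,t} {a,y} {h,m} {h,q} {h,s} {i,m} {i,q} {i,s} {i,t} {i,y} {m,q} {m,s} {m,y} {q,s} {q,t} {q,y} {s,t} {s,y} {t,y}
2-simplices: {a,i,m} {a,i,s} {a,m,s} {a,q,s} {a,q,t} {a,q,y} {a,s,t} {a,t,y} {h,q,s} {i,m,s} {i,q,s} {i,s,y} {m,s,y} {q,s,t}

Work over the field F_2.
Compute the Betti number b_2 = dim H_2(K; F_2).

n_0=8 n_1=23 n_2=14  [Z2]
∂1: piv[ai,am,aq,as,at,ay,hm] rk=7  ker:hq,hs,im,iq,is,it,iy,mq,ms,my,qs,qt,qy,st,sy,ty
∂2: piv[aim,ais,ams,aqs,aqt,aqy,ast,aty,hqs,iqs,isy,msy] rk=12  ker:ims,qst
b_2=(14−12)−0=2

b_2=2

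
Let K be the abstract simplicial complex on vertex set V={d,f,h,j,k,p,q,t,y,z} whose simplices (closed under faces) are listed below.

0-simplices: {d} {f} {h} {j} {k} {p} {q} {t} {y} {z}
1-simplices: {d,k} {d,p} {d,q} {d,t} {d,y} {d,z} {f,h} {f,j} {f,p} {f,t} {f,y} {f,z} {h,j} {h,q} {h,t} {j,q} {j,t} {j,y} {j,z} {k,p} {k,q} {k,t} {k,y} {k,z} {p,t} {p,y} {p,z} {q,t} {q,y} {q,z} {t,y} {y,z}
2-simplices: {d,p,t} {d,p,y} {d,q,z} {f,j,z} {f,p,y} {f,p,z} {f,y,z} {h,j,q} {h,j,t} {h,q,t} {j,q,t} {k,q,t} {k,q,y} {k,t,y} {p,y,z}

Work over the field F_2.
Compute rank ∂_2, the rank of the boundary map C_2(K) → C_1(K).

rank∂_2=13

n_0=10 n_1=32 n_2=15  [Z2]
∂1: piv[dk,dp,dq,dt,dy,dz,fh,fj,fp] rk=9  ker:ft,fy,fz,hj,hq,ht,jq,jt,jy,jz,kp,kq,kt,ky,kz,pt,py,pz,qt,qy,qz,ty,yz
∂2: piv[dpt,dpy,dqz,fjz,fpy,fpz,fyz,hjq,hjt,hqt,kqt,kqy,kty] rk=13  ker:jqt,pyz
rk∂_2=13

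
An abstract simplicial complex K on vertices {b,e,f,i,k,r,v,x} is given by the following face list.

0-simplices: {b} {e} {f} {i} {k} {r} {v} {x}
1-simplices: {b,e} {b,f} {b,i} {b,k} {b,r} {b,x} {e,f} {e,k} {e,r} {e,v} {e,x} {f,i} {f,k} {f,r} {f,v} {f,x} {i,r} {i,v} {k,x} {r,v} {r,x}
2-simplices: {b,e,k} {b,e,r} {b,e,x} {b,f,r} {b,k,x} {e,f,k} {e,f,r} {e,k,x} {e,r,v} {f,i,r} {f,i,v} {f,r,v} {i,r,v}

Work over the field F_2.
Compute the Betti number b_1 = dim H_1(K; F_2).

b_1=3

n_0=8 n_1=21 n_2=13  [Z2]
∂1: piv[be,bf,bi,bk,br,bx,ev] rk=7  ker:ef,ek,er,ex,fi,fk,fr,fv,fx,ir,iv,kx,rv,rx
∂2: piv[bek,ber,bex,bfr,bkx,efk,efr,erv,fir,fiv,frv] rk=11  ker:ekx,irv
b_1=(21−7)−11=3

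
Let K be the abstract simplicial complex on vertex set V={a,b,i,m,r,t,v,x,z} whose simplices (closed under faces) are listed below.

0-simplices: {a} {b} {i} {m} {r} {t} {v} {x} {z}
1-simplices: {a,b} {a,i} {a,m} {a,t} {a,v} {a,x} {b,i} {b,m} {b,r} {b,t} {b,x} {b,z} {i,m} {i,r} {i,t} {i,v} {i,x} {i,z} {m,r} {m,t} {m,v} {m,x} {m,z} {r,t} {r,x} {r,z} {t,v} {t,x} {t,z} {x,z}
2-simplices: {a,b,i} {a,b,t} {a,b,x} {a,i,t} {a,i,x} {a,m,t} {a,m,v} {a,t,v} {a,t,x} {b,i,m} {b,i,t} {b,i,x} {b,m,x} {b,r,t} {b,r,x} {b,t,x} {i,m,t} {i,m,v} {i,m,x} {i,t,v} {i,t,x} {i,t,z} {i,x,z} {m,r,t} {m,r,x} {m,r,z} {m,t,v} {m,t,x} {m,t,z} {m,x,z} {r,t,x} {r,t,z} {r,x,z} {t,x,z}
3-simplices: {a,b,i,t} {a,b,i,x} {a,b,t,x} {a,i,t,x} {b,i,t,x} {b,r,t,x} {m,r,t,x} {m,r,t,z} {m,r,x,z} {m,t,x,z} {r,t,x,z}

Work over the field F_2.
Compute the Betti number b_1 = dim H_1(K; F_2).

b_1=2

n_0=9 n_1=30 n_2=34 n_3=11  [Z2]
∂1: piv[ab,ai,am,at,av,ax,br,bz] rk=8  ker:bi,bm,bt,bx,im,ir,it,iv,ix,iz,mr,mt,mv,mx,mz,rt,rx,rz,tv,tx,tz,xz
∂2: piv[abi,abt,abx,ait,aix,amt,amv,atv,atx,bim,bmx,brt,brx,imt,imv,itz,ixz,mrt,mrz,mtz] rk=20  ker:bit,bix,btx,imx,itv,itx,mrx,mtv,mtx,mxz,rtx,rtz,rxz,txz
∂3: piv[abit,abix,abtx,aitx,brtx,mrtx,mrtz,mrxz,mtxz] rk=9  ker:bitx,rtxz
b_1=(30−8)−20=2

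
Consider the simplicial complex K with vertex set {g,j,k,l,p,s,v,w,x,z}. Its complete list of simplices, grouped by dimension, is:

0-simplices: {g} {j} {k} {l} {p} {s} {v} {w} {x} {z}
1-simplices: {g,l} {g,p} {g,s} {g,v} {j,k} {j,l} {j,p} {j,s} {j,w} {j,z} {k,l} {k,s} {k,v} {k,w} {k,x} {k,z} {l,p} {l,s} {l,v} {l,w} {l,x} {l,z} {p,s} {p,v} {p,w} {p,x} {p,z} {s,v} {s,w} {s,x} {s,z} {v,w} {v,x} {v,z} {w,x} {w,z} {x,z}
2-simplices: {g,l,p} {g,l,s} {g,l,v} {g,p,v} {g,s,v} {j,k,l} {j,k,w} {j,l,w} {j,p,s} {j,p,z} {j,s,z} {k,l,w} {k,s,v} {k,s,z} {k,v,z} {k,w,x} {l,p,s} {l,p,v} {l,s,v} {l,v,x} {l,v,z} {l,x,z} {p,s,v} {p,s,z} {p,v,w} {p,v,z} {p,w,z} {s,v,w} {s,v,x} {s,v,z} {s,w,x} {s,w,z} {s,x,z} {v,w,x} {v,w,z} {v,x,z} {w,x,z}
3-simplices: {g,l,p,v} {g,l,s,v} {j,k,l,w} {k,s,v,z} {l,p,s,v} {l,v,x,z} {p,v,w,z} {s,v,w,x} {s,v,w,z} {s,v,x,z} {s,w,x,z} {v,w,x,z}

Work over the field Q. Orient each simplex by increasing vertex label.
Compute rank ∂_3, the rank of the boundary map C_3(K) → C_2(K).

n_0=10 n_1=37 n_2=37 n_3=12  [Q]
∂1: piv[gl,gp,gs,gv,jk,jl,jw,jz,kx] rk=9  ker:jp,js,kl,ks,kv,kw,kz,lp,ls,lv,lw,lx,lz,ps,pv,pw,px,pz,sv,sw,sx,sz,vw,vx,vz,wx,wz,xz
∂2: piv[glp,gls,glv,gpv,gsv,jkl,jkw,jlw,jps,jpz,jsz,ksv,ksz,kvz,kwx,lps,lvx,lvz,lxz,pvw,pwz,svw,svx,swx] rk=24  ker:klw,lpv,lsv,psv,psz,pvz,svz,swz,sxz,vwx,vwz,vxz,wxz
∂3: piv[glpv,glsv,jklw,ksvz,lpsv,lvxz,pvwz,svwx,svwz,svxz,swxz] rk=11  ker:vwxz
rk∂_3=11

rank∂_3=11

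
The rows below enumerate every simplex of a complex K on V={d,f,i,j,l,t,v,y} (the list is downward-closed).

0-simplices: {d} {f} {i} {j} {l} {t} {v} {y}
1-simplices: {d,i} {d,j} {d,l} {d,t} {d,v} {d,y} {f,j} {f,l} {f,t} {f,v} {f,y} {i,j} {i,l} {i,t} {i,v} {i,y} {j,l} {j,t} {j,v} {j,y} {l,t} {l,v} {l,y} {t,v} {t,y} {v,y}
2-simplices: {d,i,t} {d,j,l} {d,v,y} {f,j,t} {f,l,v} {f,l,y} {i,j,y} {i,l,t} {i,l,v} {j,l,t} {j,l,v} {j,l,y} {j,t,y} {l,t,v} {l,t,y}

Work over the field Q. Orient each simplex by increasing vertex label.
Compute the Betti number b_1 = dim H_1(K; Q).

b_1=5

n_0=8 n_1=26 n_2=15  [Q]
∂1: piv[di,dj,dl,dt,dv,dy,fj] rk=7  ker:fl,ft,fv,fy,ij,il,it,iv,iy,jl,jt,jv,jy,lt,lv,ly,tv,ty,vy
∂2: piv[dit,djl,dvy,fjt,flv,fly,ijy,ilt,ilv,jlt,jlv,jly,jty,ltv] rk=14  ker:lty
b_1=(26−7)−14=5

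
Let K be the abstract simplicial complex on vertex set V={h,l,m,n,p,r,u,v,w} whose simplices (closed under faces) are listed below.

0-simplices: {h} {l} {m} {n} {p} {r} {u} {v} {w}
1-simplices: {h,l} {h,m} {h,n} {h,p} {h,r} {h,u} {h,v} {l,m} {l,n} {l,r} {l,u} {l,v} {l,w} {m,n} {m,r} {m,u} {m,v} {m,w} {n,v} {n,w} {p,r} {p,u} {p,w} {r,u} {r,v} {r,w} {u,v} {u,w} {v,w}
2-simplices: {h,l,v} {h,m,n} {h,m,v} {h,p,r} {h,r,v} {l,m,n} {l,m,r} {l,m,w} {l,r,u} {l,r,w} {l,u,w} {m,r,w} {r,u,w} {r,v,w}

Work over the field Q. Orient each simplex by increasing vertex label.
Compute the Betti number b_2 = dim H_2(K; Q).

n_0=9 n_1=29 n_2=14  [Q]
∂1: piv[hl,hm,hn,hp,hr,hu,hv,lw] rk=8  ker:lm,ln,lr,lu,lv,mn,mr,mu,mv,mw,nv,nw,pr,pu,pw,ru,rv,rw,uv,uw,vw
∂2: piv[hlv,hmn,hmv,hpr,hrv,lmn,lmr,lmw,lru,lrw,luw,rvw] rk=12  ker:mrw,ruw
b_2=(14−12)−0=2

b_2=2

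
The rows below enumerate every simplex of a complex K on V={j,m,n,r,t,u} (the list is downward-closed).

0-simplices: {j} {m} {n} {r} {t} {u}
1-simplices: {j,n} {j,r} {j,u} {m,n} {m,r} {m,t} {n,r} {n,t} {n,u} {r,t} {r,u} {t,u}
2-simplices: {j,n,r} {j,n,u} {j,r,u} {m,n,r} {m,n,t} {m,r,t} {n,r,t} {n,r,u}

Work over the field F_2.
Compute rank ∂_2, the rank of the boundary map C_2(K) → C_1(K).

rank∂_2=6

n_0=6 n_1=12 n_2=8  [Z2]
∂1: piv[jn,jr,ju,mn,mt] rk=5  ker:mr,nr,nt,nu,rt,ru,tu
∂2: piv[jnr,jnu,jru,mnr,mnt,mrt] rk=6  ker:nrt,nru
rk∂_2=6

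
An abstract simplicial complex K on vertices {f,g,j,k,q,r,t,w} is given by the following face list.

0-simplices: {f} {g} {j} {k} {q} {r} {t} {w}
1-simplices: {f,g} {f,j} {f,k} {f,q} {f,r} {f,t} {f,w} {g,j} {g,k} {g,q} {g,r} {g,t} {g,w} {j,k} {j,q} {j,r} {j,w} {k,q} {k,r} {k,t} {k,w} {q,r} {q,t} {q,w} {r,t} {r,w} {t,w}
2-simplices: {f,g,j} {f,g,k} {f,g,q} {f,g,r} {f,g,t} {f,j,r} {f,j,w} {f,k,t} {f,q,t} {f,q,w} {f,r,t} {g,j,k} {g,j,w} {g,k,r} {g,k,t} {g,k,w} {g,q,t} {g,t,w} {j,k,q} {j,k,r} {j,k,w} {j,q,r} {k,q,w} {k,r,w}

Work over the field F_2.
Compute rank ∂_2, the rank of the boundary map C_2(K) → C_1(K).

n_0=8 n_1=27 n_2=24  [Z2]
∂1: piv[fg,fj,fk,fq,fr,ft,fw] rk=7  ker:gj,gk,gq,gr,gt,gw,jk,jq,jr,jw,kq,kr,kt,kw,qr,qt,qw,rt,rw,tw
∂2: piv[fgj,fgk,fgq,fgr,fgt,fjr,fjw,fkt,fqt,fqw,frt,gjk,gjw,gkr,gkw,gtw,jkq,jqr,kqw,krw] rk=20  ker:gkt,gqt,jkr,jkw
rk∂_2=20

rank∂_2=20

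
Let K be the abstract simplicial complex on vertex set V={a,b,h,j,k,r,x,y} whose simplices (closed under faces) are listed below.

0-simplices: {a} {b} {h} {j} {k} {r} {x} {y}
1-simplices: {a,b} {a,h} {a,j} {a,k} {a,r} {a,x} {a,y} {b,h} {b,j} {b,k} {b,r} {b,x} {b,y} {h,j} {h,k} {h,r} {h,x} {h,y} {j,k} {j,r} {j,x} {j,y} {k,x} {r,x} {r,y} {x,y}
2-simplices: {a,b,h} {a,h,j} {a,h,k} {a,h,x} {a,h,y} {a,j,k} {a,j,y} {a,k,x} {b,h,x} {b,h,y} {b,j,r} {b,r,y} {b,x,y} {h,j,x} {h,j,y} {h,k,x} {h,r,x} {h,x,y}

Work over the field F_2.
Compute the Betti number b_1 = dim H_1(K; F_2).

n_0=8 n_1=26 n_2=18  [Z2]
∂1: piv[ab,ah,aj,ak,ar,ax,ay] rk=7  ker:bh,bj,bk,br,bx,by,hj,hk,hr,hx,hy,jk,jr,jx,jy,kx,rx,ry,xy
∂2: piv[abh,ahj,ahk,ahx,ahy,ajk,ajy,akx,bhx,bhy,bjr,bry,bxy,hjx,hrx] rk=15  ker:hjy,hkx,hxy
b_1=(26−7)−15=4

b_1=4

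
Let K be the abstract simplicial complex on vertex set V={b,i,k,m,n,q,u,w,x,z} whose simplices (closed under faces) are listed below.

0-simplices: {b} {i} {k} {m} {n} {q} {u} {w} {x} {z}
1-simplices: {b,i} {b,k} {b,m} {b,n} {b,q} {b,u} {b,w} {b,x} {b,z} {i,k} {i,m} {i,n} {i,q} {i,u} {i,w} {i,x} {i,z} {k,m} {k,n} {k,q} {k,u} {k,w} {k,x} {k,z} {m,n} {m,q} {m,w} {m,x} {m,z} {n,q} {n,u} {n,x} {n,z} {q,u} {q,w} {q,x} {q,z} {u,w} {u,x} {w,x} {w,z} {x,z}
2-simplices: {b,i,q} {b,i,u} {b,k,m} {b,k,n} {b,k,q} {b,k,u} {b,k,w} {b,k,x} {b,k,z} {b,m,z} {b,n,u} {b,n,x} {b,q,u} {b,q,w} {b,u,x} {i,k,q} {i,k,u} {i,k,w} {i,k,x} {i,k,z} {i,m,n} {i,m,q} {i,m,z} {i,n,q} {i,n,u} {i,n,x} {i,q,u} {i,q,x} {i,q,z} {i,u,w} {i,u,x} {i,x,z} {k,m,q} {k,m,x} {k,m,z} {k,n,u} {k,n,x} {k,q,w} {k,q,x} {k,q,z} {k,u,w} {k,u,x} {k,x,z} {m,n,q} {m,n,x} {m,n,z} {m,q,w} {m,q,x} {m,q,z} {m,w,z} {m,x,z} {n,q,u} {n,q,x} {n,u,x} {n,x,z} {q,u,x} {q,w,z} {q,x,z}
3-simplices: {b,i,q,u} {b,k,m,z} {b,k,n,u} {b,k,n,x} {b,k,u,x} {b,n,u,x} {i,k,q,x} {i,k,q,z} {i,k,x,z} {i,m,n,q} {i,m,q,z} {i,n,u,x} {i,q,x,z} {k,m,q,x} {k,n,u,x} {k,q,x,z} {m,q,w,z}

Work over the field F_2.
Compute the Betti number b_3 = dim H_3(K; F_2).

n_0=10 n_1=42 n_2=58 n_3=17  [Z2]
∂1: piv[bi,bk,bm,bn,bq,bu,bw,bx,bz] rk=9  ker:ik,im,in,iq,iu,iw,ix,iz,km,kn,kq,ku,kw,kx,kz,mn,mq,mw,mx,mz,nq,nu,nx,nz,qu,qw,qx,qz,uw,ux,wx,wz,xz
∂2: piv[biq,biu,bkm,bkn,bkq,bku,bkw,bkx,bkz,bmz,bnu,bnx,bqu,bqw,bux,ikq,ikw,ikx,ikz,imn,imq,imz,inq,inu,iqx,iqz,iuw,ixz,kmx,mnz,mqw,mwz] rk=32  ker:iku,inx,iqu,iux,kmq,kmz,knu,knx,kqw,kqx,kqz,kuw,kux,kxz,mnq,mnx,mqx,mqz,mxz,nqu,nqx,nux,nxz,qux,qwz,qxz
∂3: piv[biqu,bkmz,bknu,bknx,bkux,bnux,ikqx,ikqz,ikxz,imnq,imqz,inux,iqxz,kmqx,mqwz] rk=15  ker:knux,kqxz
b_3=(17−15)−0=2

b_3=2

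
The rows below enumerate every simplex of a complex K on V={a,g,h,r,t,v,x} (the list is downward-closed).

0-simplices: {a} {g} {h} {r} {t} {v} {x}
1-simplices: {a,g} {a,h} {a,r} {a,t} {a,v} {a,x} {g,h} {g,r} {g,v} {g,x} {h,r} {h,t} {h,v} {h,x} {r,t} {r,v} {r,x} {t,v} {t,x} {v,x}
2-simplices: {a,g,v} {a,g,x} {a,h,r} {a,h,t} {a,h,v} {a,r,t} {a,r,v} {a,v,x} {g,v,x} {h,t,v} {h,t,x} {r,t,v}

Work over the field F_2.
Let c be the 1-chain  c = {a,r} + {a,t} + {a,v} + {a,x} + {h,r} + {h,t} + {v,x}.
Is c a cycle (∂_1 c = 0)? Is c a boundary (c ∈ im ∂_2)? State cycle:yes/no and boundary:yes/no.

n_0=7 n_1=20 n_2=12  [Z2]
∂1: piv[ag,ah,ar,at,av,ax] rk=6  ker:gh,gr,gv,gx,hr,ht,hv,hx,rt,rv,rx,tv,tx,vx
∂2: piv[agv,agx,ahr,aht,ahv,art,arv,avx,htv,htx] rk=10  ker:gvx,rtv
∂1c = 0
c vs im∂2: reduces to 0 ⇒ boundary

cycle:yes boundary:yes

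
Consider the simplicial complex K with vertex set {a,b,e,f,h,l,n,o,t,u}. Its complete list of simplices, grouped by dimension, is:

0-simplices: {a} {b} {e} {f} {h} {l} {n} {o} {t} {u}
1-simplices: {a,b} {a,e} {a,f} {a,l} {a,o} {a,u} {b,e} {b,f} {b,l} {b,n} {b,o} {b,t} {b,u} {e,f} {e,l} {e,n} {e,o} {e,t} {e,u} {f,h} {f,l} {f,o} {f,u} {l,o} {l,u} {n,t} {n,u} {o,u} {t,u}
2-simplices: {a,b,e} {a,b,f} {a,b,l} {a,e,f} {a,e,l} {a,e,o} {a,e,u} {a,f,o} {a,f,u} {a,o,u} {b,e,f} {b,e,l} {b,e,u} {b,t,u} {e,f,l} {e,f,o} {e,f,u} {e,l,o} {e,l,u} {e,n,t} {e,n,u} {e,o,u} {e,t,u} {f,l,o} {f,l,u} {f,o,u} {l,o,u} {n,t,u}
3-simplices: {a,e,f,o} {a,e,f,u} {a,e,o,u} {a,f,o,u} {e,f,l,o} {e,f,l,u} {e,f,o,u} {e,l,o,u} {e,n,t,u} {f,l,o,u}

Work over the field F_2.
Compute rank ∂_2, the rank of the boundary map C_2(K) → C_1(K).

rank∂_2=18

n_0=10 n_1=29 n_2=28 n_3=10  [Z2]
∂1: piv[ab,ae,af,al,ao,au,bn,bt,fh] rk=9  ker:be,bf,bl,bo,bu,ef,el,en,eo,et,eu,fl,fo,fu,lo,lu,nt,nu,ou,tu
∂2: piv[abe,abf,abl,aef,ael,aeo,aeu,afo,afu,aou,beu,btu,efl,elo,elu,ent,enu,etu] rk=18  ker:bef,bel,efo,efu,eou,flo,flu,fou,lou,ntu
∂3: piv[aefo,aefu,aeou,afou,eflo,eflu,elou,entu] rk=8  ker:efou,flou
rk∂_2=18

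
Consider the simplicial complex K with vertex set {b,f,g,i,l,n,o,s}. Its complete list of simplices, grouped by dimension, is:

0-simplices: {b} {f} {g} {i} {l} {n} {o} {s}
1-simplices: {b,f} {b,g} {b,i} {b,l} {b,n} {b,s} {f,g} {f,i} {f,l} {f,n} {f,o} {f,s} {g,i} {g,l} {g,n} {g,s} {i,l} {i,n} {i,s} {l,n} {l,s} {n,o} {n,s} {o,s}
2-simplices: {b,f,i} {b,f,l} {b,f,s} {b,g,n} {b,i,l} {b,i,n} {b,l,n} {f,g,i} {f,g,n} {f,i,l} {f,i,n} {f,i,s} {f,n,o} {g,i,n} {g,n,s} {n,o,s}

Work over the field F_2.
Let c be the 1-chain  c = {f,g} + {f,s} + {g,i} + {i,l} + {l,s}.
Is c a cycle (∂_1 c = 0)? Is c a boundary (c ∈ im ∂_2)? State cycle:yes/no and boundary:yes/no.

cycle:yes boundary:no

n_0=8 n_1=24 n_2=16  [Z2]
∂1: piv[bf,bg,bi,bl,bn,bs,fo] rk=7  ker:fg,fi,fl,fn,fs,gi,gl,gn,gs,il,in,is,ln,ls,no,ns,os
∂2: piv[bfi,bfl,bfs,bgn,bil,bin,bln,fgi,fgn,fin,fis,fno,gns,nos] rk=14  ker:fil,gin
∂1c = 0
c vs im∂2: residual ≠ 0 ⇒ not boundary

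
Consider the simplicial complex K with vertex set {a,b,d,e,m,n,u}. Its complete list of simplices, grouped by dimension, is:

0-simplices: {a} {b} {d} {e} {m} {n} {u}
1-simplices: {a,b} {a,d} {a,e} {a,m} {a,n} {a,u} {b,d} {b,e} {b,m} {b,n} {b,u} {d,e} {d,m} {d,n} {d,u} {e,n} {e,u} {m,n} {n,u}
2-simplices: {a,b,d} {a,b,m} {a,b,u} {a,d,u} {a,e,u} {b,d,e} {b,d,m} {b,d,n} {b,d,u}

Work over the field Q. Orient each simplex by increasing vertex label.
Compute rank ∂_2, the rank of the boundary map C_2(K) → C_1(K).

n_0=7 n_1=19 n_2=9  [Q]
∂1: piv[ab,ad,ae,am,an,au] rk=6  ker:bd,be,bm,bn,bu,de,dm,dn,du,en,eu,mn,nu
∂2: piv[abd,abm,abu,adu,aeu,bde,bdm,bdn] rk=8  ker:bdu
rk∂_2=8

rank∂_2=8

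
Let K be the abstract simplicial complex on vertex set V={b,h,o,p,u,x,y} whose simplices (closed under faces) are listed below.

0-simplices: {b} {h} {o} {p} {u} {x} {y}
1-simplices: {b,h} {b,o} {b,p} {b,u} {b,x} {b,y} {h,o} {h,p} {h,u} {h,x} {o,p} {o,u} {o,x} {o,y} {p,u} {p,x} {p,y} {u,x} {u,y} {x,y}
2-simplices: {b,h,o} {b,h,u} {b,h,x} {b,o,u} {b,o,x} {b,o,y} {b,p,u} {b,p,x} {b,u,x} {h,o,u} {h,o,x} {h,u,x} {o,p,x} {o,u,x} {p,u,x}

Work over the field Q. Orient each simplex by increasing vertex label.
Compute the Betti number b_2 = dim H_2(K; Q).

n_0=7 n_1=20 n_2=15  [Q]
∂1: piv[bh,bo,bp,bu,bx,by] rk=6  ker:ho,hp,hu,hx,op,ou,ox,oy,pu,px,py,ux,uy,xy
∂2: piv[bho,bhu,bhx,bou,box,boy,bpu,bpx,bux,opx] rk=10  ker:hou,hox,hux,oux,pux
b_2=(15−10)−0=5

b_2=5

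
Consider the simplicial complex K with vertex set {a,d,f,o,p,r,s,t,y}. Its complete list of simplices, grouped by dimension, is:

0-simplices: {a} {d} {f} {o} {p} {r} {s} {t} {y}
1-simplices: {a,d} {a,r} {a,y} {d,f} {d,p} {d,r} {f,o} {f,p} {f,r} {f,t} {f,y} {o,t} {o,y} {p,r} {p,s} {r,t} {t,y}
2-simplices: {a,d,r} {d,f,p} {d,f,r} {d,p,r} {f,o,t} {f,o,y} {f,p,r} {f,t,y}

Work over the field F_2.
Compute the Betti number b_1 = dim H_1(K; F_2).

b_1=2

n_0=9 n_1=17 n_2=8  [Z2]
∂1: piv[ad,ar,ay,df,dp,fo,ft,ps] rk=8  ker:dr,fp,fr,fy,ot,oy,pr,rt,ty
∂2: piv[adr,dfp,dfr,dpr,fot,foy,fty] rk=7  ker:fpr
b_1=(17−8)−7=2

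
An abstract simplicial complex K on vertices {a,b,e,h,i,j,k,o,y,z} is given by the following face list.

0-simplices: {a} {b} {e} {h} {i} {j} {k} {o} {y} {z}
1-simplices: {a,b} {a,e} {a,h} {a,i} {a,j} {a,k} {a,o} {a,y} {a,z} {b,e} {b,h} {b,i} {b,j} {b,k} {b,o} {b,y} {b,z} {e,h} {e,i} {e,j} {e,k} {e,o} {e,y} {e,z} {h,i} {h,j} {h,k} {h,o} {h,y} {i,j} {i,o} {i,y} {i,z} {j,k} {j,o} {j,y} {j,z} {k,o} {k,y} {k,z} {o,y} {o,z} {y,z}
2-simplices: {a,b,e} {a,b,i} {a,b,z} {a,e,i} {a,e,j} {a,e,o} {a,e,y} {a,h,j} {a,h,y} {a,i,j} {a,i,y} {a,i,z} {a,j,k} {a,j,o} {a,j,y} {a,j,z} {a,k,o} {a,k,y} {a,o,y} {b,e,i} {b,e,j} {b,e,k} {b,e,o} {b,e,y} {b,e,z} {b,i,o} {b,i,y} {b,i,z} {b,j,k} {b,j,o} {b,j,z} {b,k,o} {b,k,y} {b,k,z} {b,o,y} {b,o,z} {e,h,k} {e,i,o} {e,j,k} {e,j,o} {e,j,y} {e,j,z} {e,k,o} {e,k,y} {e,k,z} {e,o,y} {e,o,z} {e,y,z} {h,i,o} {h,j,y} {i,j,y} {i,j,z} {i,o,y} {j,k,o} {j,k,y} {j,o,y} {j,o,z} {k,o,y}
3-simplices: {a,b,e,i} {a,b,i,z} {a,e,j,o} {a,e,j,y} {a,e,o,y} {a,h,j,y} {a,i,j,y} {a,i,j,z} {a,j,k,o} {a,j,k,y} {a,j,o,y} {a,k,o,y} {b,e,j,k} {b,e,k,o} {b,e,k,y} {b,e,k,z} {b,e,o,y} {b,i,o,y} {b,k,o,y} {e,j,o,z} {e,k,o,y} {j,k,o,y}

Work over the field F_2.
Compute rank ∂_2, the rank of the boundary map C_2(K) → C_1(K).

n_0=10 n_1=43 n_2=58 n_3=22  [Z2]
∂1: piv[ab,ae,ah,ai,aj,ak,ao,ay,az] rk=9  ker:be,bh,bi,bj,bk,bo,by,bz,eh,ei,ej,ek,eo,ey,ez,hi,hj,hk,ho,hy,ij,io,iy,iz,jk,jo,jy,jz,ko,ky,kz,oy,oz,yz
∂2: piv[abe,abi,abz,aei,aej,aeo,aey,ahj,ahy,aij,aiy,aiz,ajk,ajo,ajy,ajz,ako,aky,aoy,bej,bek,beo,bey,bez,bio,bjk,bkz,boz,ehk,eyz,hio] rk=31  ker:bei,biy,biz,bjo,bjz,bko,bky,boy,eio,ejk,ejo,ejy,ejz,eko,eky,ekz,eoy,eoz,hjy,ijy,ijz,ioy,jko,jky,joy,joz,koy
∂3: piv[abei,abiz,aejo,aejy,aeoy,ahjy,aijy,aijz,ajko,ajky,ajoy,akoy,bejk,beko,beky,bekz,beoy,bioy,bkoy,ejoz] rk=20  ker:ekoy,jkoy
rk∂_2=31

rank∂_2=31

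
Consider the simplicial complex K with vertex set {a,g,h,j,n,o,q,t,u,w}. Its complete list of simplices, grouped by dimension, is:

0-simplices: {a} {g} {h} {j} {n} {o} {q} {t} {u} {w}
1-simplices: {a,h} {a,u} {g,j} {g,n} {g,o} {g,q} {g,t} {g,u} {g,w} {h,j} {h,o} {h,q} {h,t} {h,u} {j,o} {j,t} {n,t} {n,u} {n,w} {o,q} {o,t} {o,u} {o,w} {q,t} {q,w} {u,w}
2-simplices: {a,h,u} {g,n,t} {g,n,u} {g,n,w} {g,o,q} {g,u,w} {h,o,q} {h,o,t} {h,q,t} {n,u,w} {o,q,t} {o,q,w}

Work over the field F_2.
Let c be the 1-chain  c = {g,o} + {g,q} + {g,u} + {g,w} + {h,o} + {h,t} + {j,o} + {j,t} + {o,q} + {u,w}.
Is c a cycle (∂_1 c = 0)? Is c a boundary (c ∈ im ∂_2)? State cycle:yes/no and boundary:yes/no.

n_0=10 n_1=26 n_2=12  [Z2]
∂1: piv[ah,au,gj,gn,go,gq,gt,gu,gw] rk=9  ker:hj,ho,hq,ht,hu,jo,jt,nt,nu,nw,oq,ot,ou,ow,qt,qw,uw
∂2: piv[ahu,gnt,gnu,gnw,goq,guw,hoq,hot,hqt,oqw] rk=10  ker:nuw,oqt
∂1c = 0
c vs im∂2: residual ≠ 0 ⇒ not boundary

cycle:yes boundary:no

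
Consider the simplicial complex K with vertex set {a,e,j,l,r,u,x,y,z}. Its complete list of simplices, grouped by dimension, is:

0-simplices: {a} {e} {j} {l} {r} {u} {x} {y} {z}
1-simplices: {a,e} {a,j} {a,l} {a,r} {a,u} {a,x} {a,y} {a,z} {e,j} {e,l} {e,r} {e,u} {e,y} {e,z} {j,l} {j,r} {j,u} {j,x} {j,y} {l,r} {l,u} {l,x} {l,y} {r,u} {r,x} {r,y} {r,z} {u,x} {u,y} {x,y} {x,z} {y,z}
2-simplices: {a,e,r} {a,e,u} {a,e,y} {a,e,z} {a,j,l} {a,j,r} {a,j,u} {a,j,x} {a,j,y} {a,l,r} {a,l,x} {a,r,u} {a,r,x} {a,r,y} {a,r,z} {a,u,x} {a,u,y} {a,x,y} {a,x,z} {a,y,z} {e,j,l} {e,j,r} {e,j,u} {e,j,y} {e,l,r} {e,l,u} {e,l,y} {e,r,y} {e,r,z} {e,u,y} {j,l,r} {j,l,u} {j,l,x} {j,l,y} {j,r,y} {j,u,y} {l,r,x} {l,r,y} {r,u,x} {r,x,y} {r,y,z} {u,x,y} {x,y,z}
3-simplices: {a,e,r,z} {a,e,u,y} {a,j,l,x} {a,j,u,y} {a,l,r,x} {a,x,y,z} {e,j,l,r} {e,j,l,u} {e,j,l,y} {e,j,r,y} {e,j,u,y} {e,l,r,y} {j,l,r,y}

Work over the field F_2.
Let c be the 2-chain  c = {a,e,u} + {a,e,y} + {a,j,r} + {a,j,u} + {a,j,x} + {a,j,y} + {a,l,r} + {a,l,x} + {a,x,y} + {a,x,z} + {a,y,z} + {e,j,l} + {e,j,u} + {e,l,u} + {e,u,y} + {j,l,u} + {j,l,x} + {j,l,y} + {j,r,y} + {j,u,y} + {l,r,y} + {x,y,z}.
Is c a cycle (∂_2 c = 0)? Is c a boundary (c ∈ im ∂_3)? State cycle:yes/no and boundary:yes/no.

n_0=9 n_1=32 n_2=43 n_3=13  [Z2]
∂1: piv[ae,aj,al,ar,au,ax,ay,az] rk=8  ker:ej,el,er,eu,ey,ez,jl,jr,ju,jx,jy,lr,lu,lx,ly,ru,rx,ry,rz,ux,uy,xy,xz,yz
∂2: piv[aer,aeu,aey,aez,ajl,ajr,aju,ajx,ajy,alr,alx,aru,arx,ary,arz,aux,auy,axy,axz,ayz,ejl,ejr,elu,ely] rk=24  ker:eju,ejy,elr,ery,erz,euy,jlr,jlu,jlx,jly,jry,juy,lrx,lry,rux,rxy,ryz,uxy,xyz
∂3: piv[aerz,aeuy,ajlx,ajuy,alrx,axyz,ejlr,ejlu,ejly,ejry,ejuy,elry] rk=12  ker:jlry
∂2c = 0
c vs im∂3: residual ≠ 0 ⇒ not boundary

cycle:yes boundary:no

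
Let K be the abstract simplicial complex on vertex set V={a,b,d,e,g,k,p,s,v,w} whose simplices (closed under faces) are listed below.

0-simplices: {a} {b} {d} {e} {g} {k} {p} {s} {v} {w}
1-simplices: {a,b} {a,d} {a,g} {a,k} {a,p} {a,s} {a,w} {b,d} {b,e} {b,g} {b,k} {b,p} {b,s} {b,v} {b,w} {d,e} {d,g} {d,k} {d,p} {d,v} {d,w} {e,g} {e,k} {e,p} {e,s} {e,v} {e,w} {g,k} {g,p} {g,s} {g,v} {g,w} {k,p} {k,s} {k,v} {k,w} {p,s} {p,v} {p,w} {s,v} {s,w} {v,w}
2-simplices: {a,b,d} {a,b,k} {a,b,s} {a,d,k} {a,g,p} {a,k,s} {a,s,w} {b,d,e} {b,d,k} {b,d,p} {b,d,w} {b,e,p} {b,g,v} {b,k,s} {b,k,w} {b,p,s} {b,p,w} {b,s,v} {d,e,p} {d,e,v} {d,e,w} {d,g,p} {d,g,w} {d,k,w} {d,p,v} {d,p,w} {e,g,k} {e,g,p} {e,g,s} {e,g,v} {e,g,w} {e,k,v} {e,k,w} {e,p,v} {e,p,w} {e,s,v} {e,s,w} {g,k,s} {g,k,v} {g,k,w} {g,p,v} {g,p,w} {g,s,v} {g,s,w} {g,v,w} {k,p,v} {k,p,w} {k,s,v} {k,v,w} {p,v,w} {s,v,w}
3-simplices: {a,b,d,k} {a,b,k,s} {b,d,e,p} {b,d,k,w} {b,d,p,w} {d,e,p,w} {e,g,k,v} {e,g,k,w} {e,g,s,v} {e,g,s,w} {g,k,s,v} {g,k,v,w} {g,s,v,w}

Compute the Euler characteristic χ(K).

n_0=10 n_1=42 n_2=51 n_3=13
χ=+10−42+51−13=6

χ(K)=6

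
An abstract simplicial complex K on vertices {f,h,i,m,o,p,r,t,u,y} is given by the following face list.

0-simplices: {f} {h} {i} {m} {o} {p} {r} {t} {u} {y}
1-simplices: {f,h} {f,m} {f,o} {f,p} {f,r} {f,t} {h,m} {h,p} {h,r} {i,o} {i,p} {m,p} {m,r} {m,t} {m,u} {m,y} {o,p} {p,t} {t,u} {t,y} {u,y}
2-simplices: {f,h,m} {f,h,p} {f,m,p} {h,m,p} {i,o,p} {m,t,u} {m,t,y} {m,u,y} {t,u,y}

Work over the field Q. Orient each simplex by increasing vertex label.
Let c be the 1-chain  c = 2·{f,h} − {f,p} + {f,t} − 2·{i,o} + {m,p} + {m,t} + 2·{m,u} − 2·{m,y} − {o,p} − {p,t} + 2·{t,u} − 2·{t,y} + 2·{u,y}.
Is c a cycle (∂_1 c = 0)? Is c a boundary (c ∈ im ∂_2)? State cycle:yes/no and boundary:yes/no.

n_0=10 n_1=21 n_2=9  [Q]
∂1: piv[fh,fm,fo,fp,fr,ft,io,mu,my] rk=9  ker:hm,hp,hr,ip,mp,mr,mt,op,pt,tu,ty,uy
∂2: piv[fhm,fhp,fmp,iop,mtu,mty,muy] rk=7  ker:hmp,tuy
∂1c = −2·{f} + 2·{h} + 2·{i} − 2·{m} − {o} + {t} + 2·{u} − 2·{y}

cycle:no boundary:no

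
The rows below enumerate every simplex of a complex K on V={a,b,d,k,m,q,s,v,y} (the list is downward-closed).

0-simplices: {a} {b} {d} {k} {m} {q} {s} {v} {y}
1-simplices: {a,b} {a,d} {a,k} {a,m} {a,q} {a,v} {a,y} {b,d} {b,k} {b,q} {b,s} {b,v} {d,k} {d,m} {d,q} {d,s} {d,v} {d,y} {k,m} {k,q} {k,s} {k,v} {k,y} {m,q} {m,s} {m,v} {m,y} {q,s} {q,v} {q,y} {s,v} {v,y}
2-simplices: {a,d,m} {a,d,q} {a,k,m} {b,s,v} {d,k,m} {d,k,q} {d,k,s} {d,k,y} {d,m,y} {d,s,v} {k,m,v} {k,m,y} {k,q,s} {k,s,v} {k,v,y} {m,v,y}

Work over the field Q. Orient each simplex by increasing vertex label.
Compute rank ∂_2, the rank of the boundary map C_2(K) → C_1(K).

n_0=9 n_1=32 n_2=16  [Q]
∂1: piv[ab,ad,ak,am,aq,av,ay,bs] rk=8  ker:bd,bk,bq,bv,dk,dm,dq,ds,dv,dy,km,kq,ks,kv,ky,mq,ms,mv,my,qs,qv,qy,sv,vy
∂2: piv[adm,adq,akm,bsv,dkm,dkq,dks,dky,dmy,dsv,kmv,kqs,ksv,kvy] rk=14  ker:kmy,mvy
rk∂_2=14

rank∂_2=14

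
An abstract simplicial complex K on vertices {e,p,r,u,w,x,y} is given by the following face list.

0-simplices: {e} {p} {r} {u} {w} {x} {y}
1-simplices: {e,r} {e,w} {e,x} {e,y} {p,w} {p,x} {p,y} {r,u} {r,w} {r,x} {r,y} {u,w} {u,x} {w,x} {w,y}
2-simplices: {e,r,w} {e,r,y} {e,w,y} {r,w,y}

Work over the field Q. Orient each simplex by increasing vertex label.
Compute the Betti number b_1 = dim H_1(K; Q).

b_1=6

n_0=7 n_1=15 n_2=4  [Q]
∂1: piv[er,ew,ex,ey,pw,ru] rk=6  ker:px,py,rw,rx,ry,uw,ux,wx,wy
∂2: piv[erw,ery,ewy] rk=3  ker:rwy
b_1=(15−6)−3=6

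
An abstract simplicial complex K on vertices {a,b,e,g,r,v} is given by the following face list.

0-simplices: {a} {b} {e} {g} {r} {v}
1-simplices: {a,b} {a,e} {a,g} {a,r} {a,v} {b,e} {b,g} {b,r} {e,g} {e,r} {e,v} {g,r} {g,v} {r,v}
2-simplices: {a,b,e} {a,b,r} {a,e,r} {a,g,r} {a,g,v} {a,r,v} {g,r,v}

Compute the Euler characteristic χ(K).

χ(K)=-1

n_0=6 n_1=14 n_2=7
χ=+6−14+7=-1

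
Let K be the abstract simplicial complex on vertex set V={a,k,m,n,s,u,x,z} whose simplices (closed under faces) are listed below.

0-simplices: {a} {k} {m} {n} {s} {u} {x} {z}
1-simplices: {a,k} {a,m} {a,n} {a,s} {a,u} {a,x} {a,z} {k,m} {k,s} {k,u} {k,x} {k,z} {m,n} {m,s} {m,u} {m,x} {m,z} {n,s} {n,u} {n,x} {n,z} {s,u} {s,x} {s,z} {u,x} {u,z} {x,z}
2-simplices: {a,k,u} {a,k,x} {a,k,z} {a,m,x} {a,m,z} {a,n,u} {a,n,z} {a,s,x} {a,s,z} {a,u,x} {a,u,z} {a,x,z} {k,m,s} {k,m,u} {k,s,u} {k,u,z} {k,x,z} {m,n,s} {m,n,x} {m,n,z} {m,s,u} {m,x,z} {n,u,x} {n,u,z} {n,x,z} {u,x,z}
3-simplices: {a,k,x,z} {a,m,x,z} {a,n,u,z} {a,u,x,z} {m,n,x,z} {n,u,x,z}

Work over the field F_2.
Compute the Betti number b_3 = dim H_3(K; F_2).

n_0=8 n_1=27 n_2=26 n_3=6  [Z2]
∂1: piv[ak,am,an,as,au,ax,az] rk=7  ker:km,ks,ku,kx,kz,mn,ms,mu,mx,mz,ns,nu,nx,nz,su,sx,sz,ux,uz,xz
∂2: piv[aku,akx,akz,amx,amz,anu,anz,asx,asz,aux,auz,axz,kms,kmu,ksu,mns,mnx,mnz] rk=18  ker:kuz,kxz,msu,mxz,nux,nuz,nxz,uxz
∂3: piv[akxz,amxz,anuz,auxz,mnxz,nuxz] rk=6
b_3=(6−6)−0=0

b_3=0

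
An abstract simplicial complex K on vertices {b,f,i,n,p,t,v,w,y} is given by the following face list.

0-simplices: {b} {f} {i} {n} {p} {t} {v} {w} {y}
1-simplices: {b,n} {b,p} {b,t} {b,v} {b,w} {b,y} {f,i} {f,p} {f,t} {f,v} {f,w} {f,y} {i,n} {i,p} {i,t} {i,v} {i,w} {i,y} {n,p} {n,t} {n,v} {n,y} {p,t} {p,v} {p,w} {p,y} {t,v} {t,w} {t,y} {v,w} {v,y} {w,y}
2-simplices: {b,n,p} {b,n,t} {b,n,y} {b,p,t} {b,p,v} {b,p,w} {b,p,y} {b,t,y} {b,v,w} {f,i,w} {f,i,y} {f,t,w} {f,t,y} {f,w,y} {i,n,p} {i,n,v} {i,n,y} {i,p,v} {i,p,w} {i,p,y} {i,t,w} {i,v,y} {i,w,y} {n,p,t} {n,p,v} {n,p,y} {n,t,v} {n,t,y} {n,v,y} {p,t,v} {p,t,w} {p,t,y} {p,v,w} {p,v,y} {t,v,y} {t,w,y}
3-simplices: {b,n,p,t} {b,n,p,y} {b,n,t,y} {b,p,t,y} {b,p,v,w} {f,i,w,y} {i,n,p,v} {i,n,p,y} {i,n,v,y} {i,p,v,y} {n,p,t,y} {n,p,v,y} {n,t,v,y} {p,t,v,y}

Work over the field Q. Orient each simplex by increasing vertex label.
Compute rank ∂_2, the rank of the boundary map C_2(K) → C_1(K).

n_0=9 n_1=32 n_2=36 n_3=14  [Q]
∂1: piv[bn,bp,bt,bv,bw,by,fi,fp] rk=8  ker:ft,fv,fw,fy,in,ip,it,iv,iw,iy,np,nt,nv,ny,pt,pv,pw,py,tv,tw,ty,vw,vy,wy
∂2: piv[bnp,bnt,bny,bpt,bpv,bpw,bpy,bty,bvw,fiw,fiy,ftw,fty,fwy,inp,inv,iny,ipv,ipw,itw,ivy,ntv] rk=22  ker:ipy,iwy,npt,npv,npy,nty,nvy,ptv,ptw,pty,pvw,pvy,tvy,twy
∂3: piv[bnpt,bnpy,bnty,bpty,bpvw,fiwy,inpv,inpy,invy,ipvy,ntvy,ptvy] rk=12  ker:npty,npvy
rk∂_2=22

rank∂_2=22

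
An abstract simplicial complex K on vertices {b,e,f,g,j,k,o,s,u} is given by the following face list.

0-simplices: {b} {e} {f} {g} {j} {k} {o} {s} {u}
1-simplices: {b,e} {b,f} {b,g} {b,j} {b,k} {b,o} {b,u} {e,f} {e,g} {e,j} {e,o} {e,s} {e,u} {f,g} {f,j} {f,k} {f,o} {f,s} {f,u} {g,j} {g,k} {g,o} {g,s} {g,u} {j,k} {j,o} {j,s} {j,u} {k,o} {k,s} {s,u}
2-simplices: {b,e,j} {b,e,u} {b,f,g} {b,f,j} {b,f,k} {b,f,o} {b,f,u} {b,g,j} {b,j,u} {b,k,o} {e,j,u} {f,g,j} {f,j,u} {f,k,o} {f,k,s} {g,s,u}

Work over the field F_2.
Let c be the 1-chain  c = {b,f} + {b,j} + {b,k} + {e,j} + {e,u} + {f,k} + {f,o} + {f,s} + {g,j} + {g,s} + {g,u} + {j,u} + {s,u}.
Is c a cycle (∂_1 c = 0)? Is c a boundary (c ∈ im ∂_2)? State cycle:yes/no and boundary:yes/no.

n_0=9 n_1=31 n_2=16  [Z2]
∂1: piv[be,bf,bg,bj,bk,bo,bu,es] rk=8  ker:ef,eg,ej,eo,eu,fg,fj,fk,fo,fs,fu,gj,gk,go,gs,gu,jk,jo,js,ju,ko,ks,su
∂2: piv[bej,beu,bfg,bfj,bfk,bfo,bfu,bgj,bju,bko,fks,gsu] rk=12  ker:eju,fgj,fju,fko
∂1c = {b} + {g} + {o} + {s}

cycle:no boundary:no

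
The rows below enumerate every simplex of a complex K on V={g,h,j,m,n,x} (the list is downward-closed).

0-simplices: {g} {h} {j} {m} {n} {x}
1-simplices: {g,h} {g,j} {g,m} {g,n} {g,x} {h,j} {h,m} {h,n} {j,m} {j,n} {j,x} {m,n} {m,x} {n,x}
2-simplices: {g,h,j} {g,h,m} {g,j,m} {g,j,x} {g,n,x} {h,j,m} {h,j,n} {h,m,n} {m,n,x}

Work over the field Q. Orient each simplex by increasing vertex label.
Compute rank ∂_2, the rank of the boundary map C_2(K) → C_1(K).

n_0=6 n_1=14 n_2=9  [Q]
∂1: piv[gh,gj,gm,gn,gx] rk=5  ker:hj,hm,hn,jm,jn,jx,mn,mx,nx
∂2: piv[ghj,ghm,gjm,gjx,gnx,hjn,hmn,mnx] rk=8  ker:hjm
rk∂_2=8

rank∂_2=8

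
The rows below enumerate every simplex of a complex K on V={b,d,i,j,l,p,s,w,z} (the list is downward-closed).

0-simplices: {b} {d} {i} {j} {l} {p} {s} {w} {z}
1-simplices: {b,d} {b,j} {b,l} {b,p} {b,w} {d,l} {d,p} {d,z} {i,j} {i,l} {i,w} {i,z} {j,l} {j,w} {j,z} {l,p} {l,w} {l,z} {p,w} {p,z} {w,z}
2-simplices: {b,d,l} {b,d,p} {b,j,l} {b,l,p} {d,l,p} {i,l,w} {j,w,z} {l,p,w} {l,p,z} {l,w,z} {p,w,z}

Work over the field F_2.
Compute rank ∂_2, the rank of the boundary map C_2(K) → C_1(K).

n_0=9 n_1=21 n_2=11  [Z2]
∂1: piv[bd,bj,bl,bp,bw,dz,ij] rk=7  ker:dl,dp,il,iw,iz,jl,jw,jz,lp,lw,lz,pw,pz,wz
∂2: piv[bdl,bdp,bjl,blp,ilw,jwz,lpw,lpz,lwz] rk=9  ker:dlp,pwz
rk∂_2=9

rank∂_2=9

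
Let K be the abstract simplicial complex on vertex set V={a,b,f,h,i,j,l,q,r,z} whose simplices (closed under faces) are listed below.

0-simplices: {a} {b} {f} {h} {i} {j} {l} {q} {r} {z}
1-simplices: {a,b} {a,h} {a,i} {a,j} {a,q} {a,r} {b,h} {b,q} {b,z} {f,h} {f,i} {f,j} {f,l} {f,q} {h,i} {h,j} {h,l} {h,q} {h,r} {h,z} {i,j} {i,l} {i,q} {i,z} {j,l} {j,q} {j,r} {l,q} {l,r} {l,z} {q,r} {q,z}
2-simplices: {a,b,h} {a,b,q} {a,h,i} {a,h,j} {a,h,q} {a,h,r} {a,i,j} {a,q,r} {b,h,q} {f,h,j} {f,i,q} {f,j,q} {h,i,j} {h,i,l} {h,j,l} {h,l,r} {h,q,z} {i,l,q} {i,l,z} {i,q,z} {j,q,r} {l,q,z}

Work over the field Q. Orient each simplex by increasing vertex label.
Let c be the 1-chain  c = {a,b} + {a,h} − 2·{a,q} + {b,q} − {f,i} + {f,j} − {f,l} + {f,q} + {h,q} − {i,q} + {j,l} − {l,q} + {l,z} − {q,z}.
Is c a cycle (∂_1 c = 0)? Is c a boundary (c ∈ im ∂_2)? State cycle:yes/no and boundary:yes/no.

cycle:yes boundary:no

n_0=10 n_1=32 n_2=22  [Q]
∂1: piv[ab,ah,ai,aj,aq,ar,bz,fh,fl] rk=9  ker:bh,bq,fi,fj,fq,hi,hj,hl,hq,hr,hz,ij,il,iq,iz,jl,jq,jr,lq,lr,lz,qr,qz
∂2: piv[abh,abq,ahi,ahj,ahq,ahr,aij,aqr,fhj,fiq,fjq,hil,hjl,hlr,hqz,ilq,ilz,iqz,jqr] rk=19  ker:bhq,hij,lqz
∂1c = 0
c vs im∂2: residual ≠ 0 ⇒ not boundary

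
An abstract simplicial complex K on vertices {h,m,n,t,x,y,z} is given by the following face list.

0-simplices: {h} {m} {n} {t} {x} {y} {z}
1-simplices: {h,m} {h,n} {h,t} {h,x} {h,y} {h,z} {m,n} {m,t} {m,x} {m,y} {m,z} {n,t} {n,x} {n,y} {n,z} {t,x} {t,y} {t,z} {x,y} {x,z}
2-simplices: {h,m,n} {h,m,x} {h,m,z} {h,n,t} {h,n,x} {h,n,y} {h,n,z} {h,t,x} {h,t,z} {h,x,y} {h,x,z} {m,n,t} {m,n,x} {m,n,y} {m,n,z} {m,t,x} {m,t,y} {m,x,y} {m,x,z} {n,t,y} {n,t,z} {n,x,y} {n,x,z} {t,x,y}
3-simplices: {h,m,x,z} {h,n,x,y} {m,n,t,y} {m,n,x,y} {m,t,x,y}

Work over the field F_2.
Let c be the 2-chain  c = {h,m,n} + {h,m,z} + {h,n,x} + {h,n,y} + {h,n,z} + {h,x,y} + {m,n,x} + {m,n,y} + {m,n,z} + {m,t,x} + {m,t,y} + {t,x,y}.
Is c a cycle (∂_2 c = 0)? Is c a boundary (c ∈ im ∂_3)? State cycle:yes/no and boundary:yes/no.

cycle:yes boundary:no

n_0=7 n_1=20 n_2=24 n_3=5  [Z2]
∂1: piv[hm,hn,ht,hx,hy,hz] rk=6  ker:mn,mt,mx,my,mz,nt,nx,ny,nz,tx,ty,tz,xy,xz
∂2: piv[hmn,hmx,hmz,hnt,hnx,hny,hnz,htx,htz,hxy,hxz,mnt,mny,mty] rk=14  ker:mnx,mnz,mtx,mxy,mxz,nty,ntz,nxy,nxz,txy
∂3: piv[hmxz,hnxy,mnty,mnxy,mtxy] rk=5
∂2c = 0
c vs im∂3: residual ≠ 0 ⇒ not boundary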